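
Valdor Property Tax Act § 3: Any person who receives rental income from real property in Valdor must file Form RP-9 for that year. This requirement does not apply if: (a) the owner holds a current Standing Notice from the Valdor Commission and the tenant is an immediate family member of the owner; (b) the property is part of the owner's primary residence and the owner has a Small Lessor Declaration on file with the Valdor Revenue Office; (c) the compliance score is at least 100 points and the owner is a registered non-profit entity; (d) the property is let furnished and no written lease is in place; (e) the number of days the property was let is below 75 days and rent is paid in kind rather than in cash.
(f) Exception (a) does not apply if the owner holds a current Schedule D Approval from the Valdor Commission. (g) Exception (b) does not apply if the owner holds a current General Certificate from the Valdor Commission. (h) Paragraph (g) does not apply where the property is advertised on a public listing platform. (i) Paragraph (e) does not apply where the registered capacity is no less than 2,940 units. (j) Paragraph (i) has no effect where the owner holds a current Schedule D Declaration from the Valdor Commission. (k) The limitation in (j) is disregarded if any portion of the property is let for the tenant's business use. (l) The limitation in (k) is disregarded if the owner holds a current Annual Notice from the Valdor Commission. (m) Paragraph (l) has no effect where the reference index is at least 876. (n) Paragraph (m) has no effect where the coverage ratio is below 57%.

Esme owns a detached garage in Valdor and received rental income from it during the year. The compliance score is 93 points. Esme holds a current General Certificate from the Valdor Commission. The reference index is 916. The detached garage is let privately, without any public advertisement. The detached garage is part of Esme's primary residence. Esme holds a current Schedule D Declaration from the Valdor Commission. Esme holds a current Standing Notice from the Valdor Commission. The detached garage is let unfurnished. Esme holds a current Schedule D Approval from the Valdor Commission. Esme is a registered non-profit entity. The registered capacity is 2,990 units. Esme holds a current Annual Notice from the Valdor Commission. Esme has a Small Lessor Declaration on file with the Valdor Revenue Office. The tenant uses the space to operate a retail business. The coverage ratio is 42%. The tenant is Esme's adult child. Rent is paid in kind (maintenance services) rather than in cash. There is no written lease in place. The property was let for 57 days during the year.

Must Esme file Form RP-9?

No — exception (e) applies; Esme is not required to file Form RP-9.

All of (a)'s requirements are met (a current Standing Notice is held; the tenant is an immediate family member). But: (f) operates against (a): a current Schedule D Approval is held. So (a) is unavailable.
Exception (b)'s conditions are all satisfied: the detached garage is part of the primary residence; a Small Lessor Declaration is on file. However, paragraphs (g)–(h) must be considered: (g) operates against (b): a current General Certificate is held. (h), which would lift (g), does not operate here — the property is let privately without advertisement. (b) is therefore removed.
Exception (c) requires that the compliance score is at least 100 points; but the compliance score is 93 points, short of 100 points, so (c) is unavailable.
Exception (d) fails — the property is let unfurnished.
Exception (e): the number of days the property was let is 57 days, below the 75 days limit; rent is paid in kind — every condition holds. Considering the limiting provisions: (i) operates (the registered capacity is 2,990 units, meeting the 2,940 units threshold), but is set aside by (j): (j) is engaged — a current Schedule D Declaration is held. (k) is triggered (the space is let for business use), but is itself disapplied by (l): (l) is triggered — a current Annual Notice is held. (m) is triggered (the reference index is 916, meeting the 876 threshold), but is itself disapplied by (n): (n) is engaged — the coverage ratio is 42%, below the 57% limit. (e) remains available.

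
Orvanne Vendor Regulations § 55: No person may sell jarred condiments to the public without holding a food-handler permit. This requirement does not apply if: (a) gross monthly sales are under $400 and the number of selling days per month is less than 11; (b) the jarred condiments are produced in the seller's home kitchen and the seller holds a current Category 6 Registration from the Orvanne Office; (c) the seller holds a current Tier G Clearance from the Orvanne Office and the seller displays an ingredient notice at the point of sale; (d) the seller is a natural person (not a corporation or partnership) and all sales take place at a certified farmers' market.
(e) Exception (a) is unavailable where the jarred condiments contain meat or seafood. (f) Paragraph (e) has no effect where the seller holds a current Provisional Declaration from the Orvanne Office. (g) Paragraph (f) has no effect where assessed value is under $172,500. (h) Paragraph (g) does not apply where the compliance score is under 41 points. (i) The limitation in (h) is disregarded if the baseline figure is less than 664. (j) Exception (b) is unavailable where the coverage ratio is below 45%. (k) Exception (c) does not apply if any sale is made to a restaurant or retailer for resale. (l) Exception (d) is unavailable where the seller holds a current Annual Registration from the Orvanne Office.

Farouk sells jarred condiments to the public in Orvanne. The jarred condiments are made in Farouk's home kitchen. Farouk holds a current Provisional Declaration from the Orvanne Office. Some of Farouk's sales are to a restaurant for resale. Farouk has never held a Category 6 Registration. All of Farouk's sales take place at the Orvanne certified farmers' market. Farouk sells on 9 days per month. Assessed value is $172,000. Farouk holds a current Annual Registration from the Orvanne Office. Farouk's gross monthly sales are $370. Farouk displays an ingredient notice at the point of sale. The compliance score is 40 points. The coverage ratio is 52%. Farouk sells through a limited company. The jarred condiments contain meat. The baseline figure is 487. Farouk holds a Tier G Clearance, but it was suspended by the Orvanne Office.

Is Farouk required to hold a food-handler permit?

Exception (a): gross monthly sales are $370, under the $400 limit; the number of selling days per month is 9, less than the 11 limit — every condition holds. But applying paragraphs (e)–(i): (e) operates against (a): the jarred condiments contain meat. (f) would limit (e) — a current Provisional Declaration is held — but (g) sets (f) aside: (g) operates against (f): assessed value is $172,000, under the $172,500 limit. (h) would limit (g) — the compliance score is 40 points, under the 41 points limit — but (i) sets (h) aside: (i) is triggered — the baseline figure is 487, less than the 664 limit. So (a) is unavailable.
Exception (b) does not apply: there is no Category 6 Registration in force.
Exception (c) does not apply: the Tier G Clearance is not current.
Exception (d) requires that the seller is a natural person (not a corporation or partnership); but the seller operates through a limited company, so (d) is unavailable.
None of the exceptions is available; § 55 applies in full.

Yes — Farouk must hold a food-handler permit.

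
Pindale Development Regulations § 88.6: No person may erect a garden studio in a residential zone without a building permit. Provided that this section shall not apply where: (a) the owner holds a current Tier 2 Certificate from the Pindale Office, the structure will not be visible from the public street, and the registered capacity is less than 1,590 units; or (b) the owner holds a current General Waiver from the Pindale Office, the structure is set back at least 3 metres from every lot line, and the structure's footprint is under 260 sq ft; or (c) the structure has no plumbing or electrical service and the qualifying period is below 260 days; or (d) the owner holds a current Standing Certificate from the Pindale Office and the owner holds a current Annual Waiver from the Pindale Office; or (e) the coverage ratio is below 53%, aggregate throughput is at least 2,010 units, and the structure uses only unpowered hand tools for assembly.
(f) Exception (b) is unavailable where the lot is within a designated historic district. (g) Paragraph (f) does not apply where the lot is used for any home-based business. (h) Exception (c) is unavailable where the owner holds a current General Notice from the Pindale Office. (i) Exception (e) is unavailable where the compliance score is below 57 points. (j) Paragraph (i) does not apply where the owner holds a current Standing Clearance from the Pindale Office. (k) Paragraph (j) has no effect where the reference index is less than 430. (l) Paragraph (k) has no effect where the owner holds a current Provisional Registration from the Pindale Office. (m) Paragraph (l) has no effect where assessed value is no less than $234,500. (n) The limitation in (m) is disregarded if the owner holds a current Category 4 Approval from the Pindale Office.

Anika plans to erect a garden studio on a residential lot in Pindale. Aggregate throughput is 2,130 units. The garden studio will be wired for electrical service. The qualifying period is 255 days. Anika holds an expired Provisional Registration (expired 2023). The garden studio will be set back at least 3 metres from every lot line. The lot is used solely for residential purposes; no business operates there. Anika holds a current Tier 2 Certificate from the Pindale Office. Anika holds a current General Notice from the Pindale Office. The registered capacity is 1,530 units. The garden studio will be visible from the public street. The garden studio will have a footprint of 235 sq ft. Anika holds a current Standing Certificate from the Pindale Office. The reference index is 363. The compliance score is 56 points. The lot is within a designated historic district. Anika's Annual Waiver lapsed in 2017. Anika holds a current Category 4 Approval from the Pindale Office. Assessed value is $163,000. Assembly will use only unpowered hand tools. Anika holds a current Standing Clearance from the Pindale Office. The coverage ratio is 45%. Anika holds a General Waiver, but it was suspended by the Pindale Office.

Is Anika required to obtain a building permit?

Exception (a) requires that the structure will not be visible from the public street; but the structure will be visible from the street, so (a) is unavailable.
Exception (b) requires that the owner holds a current General Waiver from the Pindale Office; but no current General Waiver is held, so (b) is unavailable.
Exception (c) requires that the structure has no plumbing or electrical service; but electrical service is planned, so (c) is unavailable.
Exception (d) does not apply: no current Annual Waiver is held.
Exception (e)'s conditions are all satisfied: the coverage ratio is 45%, below the 53% limit; aggregate throughput is 2,130 units, meeting the 2,010 units threshold; assembly uses only hand tools. But: (i) operates against (e): the compliance score is 56 points, below the 57 points limit. (j) would limit (i) — a current Standing Clearance is held — but (k) sets (j) aside: (k) operates against (j): the reference index is 363, less than the 430 limit. (l), which would lift (k), is inapplicable — the Provisional Registration is not current. So (e) is unavailable.
None of the exceptions is available; § 88.6 applies in full.

Yes — Anika must obtain a building permit.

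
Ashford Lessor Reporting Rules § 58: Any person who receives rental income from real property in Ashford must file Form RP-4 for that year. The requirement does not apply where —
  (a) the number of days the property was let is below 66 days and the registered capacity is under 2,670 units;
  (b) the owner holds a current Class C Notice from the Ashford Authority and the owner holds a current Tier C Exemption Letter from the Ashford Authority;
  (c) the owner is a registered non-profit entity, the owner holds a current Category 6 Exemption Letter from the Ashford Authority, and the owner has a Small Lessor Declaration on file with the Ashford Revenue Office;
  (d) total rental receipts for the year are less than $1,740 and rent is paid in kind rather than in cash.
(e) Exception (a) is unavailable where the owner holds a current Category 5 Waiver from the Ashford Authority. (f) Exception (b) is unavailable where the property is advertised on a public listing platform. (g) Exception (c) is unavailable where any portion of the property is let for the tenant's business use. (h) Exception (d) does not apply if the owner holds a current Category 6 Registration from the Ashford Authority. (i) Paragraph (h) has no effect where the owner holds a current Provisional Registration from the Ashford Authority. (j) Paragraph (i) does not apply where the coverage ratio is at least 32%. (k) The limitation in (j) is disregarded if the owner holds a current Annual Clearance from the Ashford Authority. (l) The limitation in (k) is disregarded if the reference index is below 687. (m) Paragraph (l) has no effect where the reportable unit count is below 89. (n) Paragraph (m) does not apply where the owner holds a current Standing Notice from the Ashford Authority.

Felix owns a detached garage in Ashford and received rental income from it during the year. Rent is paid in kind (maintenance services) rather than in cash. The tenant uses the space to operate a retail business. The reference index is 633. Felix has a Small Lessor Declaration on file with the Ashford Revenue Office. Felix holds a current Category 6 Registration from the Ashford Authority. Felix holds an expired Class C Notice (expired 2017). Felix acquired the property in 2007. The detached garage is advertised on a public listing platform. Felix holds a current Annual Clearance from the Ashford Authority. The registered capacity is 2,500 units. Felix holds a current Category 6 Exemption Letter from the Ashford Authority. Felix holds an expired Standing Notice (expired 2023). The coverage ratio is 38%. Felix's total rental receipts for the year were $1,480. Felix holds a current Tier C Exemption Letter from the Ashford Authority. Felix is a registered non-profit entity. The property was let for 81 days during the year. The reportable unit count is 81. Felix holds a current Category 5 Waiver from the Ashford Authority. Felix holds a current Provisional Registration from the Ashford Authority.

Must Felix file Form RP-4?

Exception (a) does not apply: the number of days the property was let is 81 days, not below 66 days.
Exception (b) fails — the Class C Notice is not current.
Exception (c) is satisfied on its face — Felix is a registered non-profit; a current Category 6 Exemption Letter is held; a Small Lessor Declaration is on file. Turning to paragraph (g): (g) operates — the space is let for business use. Exception (c) does not apply.
Exception (d)'s conditions are all satisfied: total rental receipts for the year are $1,480, less than the $1,740 limit; rent is paid in kind. Under paragraphs (h)–(n): (h) is engaged (a current Category 6 Registration is held), but is itself disapplied by (i): (i) operates against (h): a current Provisional Registration is held. (j) would limit (i) — the coverage ratio is 38%, meeting the 32% threshold — but (k) sets (j) aside: (k) operates against (j): a current Annual Clearance is held. (l) would limit (k) — the reference index is 633, below the 687 limit — but (m) sets (l) aside: (m) is triggered — the reportable unit count is 81, below the 89 limit. (n), which would lift (m), is not engaged — no current Standing Notice is held. Exception (d) stands.

No — exception (d) applies; Felix is not required to file Form RP-4.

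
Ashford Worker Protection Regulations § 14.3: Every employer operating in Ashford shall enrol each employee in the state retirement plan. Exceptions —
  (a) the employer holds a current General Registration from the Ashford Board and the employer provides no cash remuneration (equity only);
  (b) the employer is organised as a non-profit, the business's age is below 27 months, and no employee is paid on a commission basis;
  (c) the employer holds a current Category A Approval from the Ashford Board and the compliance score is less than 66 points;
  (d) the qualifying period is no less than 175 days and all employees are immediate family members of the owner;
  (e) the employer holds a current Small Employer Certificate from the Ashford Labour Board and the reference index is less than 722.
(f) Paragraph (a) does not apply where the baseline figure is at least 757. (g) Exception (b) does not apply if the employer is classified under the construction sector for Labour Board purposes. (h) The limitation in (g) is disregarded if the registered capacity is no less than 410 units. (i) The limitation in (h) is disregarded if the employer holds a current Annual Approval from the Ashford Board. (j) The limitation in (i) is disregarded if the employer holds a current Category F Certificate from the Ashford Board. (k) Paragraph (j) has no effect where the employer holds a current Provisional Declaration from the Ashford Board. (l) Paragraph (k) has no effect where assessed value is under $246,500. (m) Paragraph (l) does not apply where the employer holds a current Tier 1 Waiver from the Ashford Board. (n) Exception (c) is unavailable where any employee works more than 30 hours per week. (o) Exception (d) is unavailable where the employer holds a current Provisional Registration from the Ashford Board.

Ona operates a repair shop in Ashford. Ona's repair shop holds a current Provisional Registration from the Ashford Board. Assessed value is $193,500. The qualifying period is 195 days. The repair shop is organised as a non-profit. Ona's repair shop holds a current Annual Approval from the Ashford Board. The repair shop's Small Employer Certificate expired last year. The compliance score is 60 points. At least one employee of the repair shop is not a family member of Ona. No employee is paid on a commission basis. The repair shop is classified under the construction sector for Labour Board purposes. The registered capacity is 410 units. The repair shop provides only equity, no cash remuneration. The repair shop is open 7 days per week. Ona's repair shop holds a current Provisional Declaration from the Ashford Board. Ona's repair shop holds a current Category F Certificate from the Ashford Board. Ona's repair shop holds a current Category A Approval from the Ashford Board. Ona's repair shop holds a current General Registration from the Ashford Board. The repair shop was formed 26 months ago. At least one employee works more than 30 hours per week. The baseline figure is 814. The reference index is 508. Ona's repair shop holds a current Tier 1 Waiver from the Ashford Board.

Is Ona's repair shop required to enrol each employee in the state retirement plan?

Exception (a)'s conditions are all satisfied: a current General Registration is held; remuneration is equity-only. But applying paragraph (f): (f) applies — the baseline figure is 814, meeting the 757 threshold. Exception (a) does not apply.
Exception (b) is satisfied on its face — the employer is a non-profit; the business's age is 26 months, below the 27 months limit; no employee is paid on commission. Turning to paragraphs (g)–(m): (g) is engaged — the repair shop is classified under the construction sector. (h) would limit (g) — the registered capacity is 410 units, meeting the 410 units threshold — but (i) sets (h) aside: (i) operates against (h): a current Annual Approval is held. (j) would limit (i) — a current Category F Certificate is held — but (k) sets (j) aside: (k) operates against (j): a current Provisional Declaration is held. (l) would limit (k) — assessed value is $193,500, under the $246,500 limit — but (m) sets (l) aside: (m) operates — a current Tier 1 Waiver is held. (b) is therefore removed.
Exception (c)'s conditions are all satisfied: a current Category A Approval is held; the compliance score is 60 points, less than the 66 points limit. Turning to paragraph (n): (n) applies — at least one employee exceeds 30 hours/week. (c) is therefore removed.
Exception (d) fails — at least one employee is not a family member.
Exception (e) does not apply: the Small Employer Certificate has expired.
No exception displaces § 14.3.

Yes — Ona's repair shop must enrol each employee in the state retirement plan.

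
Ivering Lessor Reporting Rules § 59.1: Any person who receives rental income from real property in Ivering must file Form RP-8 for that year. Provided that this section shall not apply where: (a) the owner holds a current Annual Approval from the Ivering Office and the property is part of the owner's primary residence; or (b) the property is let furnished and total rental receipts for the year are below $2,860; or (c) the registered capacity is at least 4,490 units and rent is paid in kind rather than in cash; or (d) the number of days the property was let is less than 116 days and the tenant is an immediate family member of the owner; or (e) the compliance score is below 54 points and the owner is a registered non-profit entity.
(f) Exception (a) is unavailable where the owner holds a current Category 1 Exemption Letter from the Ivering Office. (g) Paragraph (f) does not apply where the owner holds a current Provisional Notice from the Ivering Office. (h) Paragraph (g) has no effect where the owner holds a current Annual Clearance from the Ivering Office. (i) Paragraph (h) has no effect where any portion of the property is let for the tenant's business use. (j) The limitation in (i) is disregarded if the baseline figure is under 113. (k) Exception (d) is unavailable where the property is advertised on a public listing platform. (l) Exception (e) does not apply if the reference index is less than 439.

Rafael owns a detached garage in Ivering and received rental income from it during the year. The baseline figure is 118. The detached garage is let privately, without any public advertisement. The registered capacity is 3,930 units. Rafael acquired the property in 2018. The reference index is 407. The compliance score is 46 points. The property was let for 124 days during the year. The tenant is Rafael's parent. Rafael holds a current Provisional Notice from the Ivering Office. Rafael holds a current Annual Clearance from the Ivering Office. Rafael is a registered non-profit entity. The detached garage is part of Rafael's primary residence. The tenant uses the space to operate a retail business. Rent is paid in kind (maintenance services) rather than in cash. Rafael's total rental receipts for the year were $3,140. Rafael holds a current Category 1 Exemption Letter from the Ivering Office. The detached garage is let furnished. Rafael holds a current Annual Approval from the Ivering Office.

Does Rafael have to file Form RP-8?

No — exception (a) applies; Rafael is not required to file Form RP-8.

Exception (a) is satisfied on its face — a current Annual Approval is held; the detached garage is part of the primary residence. Considering the limiting provisions: (f) applies (a current Category 1 Exemption Letter is held), but is overridden by (g): (g) applies — a current Provisional Notice is held. (h) would limit (g) — a current Annual Clearance is held — but (i) sets (h) aside: (i) operates against (h): the space is let for business use. (j), which would lift (i), is not triggered — the baseline figure is 118, not under 113. (a) remains available.
Exception (b) requires that total rental receipts for the year are below $2,860; but total rental receipts for the year are $3,140, not below $2,860, so (b) is unavailable.
Exception (c) requires that the registered capacity is at least 4,490 units; but the registered capacity is 3,930 units, short of 4,490 units, so (c) is unavailable.
Exception (d) requires that the number of days the property was let is less than 116 days; but the number of days the property was let is 124 days, not less than 116 days, so (d) is unavailable.
Exception (e)'s conditions are all satisfied: the compliance score is 46 points, below the 54 points limit; Rafael is a registered non-profit. But: (l) operates against (e): the reference index is 407, less than the 439 limit. (e) is therefore removed.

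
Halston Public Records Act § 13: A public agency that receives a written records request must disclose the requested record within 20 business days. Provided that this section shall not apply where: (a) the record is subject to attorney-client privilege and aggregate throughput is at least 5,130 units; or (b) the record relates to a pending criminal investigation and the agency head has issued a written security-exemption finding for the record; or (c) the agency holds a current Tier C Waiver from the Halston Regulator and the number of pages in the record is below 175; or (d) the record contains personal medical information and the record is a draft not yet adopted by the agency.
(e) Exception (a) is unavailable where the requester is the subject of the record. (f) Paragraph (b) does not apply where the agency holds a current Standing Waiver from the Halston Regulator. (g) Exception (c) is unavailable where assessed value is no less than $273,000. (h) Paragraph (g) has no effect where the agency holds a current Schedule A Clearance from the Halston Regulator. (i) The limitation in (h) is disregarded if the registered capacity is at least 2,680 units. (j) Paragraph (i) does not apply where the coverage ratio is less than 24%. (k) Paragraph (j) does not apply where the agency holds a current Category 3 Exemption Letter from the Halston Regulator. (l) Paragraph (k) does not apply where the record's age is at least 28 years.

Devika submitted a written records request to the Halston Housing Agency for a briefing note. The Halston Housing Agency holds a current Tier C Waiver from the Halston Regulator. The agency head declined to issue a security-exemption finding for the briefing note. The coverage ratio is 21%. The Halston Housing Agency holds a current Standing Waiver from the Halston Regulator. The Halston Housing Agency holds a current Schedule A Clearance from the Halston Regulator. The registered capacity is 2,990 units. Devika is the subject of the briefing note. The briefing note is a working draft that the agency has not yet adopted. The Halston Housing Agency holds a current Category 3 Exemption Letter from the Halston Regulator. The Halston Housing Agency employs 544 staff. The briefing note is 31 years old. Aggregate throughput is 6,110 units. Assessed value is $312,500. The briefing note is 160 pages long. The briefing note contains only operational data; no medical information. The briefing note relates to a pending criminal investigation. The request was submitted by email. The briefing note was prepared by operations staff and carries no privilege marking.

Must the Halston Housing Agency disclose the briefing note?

No — exception (c) applies; the Halston Housing Agency is not required to disclose the briefing note.

Exception (a) fails — the briefing note carries no privilege marking.
Exception (b) does not apply: the agency head declined to issue a security-exemption finding.
Exception (c): a current Tier C Waiver is held; the number of pages in the record is 160, below the 175 limit — every condition holds. Applying paragraphs (g)–(l): (g) would limit (c) — assessed value is $312,500, meeting the $273,000 threshold — but (h) sets (g) aside: (h) is engaged — a current Schedule A Clearance is held. (i) would limit (h) — the registered capacity is 2,990 units, meeting the 2,680 units threshold — but (j) sets (i) aside: (j) applies — the coverage ratio is 21%, less than the 24% limit. (k) would limit (j) — a current Category 3 Exemption Letter is held — but (l) sets (k) aside: (l) is triggered — the record's age is 31 years, meeting the 28 years threshold. (c) remains available.
Exception (d) requires that the record contains personal medical information; but the briefing note contains only operational data, so (d) is unavailable.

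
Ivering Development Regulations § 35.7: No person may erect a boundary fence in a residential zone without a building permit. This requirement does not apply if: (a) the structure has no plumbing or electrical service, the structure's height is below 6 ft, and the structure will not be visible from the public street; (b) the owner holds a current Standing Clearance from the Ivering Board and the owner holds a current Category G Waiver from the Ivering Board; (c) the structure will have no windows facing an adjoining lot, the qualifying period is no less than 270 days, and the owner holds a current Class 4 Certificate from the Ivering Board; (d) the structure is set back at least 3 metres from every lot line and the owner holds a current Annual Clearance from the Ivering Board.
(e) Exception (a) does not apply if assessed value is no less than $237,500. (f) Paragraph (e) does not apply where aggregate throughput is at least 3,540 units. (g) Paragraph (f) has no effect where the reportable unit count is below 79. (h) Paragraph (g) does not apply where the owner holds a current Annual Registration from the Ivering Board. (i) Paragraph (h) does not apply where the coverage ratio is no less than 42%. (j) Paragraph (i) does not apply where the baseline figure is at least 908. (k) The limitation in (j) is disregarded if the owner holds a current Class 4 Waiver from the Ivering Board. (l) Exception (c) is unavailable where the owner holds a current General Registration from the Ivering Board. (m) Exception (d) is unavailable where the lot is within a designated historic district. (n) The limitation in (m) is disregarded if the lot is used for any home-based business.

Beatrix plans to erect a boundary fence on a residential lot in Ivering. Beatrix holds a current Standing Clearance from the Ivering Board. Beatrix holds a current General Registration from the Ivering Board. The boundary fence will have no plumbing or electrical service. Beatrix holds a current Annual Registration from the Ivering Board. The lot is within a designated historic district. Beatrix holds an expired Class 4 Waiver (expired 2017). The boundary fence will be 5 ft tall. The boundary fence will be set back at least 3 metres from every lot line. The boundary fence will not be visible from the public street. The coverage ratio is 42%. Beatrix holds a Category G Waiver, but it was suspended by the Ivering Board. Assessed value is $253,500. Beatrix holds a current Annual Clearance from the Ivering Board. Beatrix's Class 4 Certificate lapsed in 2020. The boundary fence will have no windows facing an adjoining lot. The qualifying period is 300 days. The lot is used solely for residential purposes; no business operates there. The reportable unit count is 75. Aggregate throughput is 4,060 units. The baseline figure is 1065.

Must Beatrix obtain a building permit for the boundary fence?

No — exception (a) applies; Beatrix does not need a building permit.

All of (a)'s requirements are met (there is no plumbing or electrical service; the structure's height is 5 ft, below the 6 ft limit; the structure will not be visible from the street). Considering the limiting provisions: (e) applies (assessed value is $253,500, meeting the $237,500 threshold), but is overridden by (f): (f) applies — aggregate throughput is 4,060 units, meeting the 3,540 units threshold. (g) would limit (f) — the reportable unit count is 75, below the 79 limit — but (h) sets (g) aside: (h) operates against (g): a current Annual Registration is held. (i) is triggered (the coverage ratio is 42%, meeting the 42% threshold), but is overridden by (j): (j) operates against (i): the baseline figure is 1,065, meeting the 908 threshold. (k) is inapplicable (no current Class 4 Waiver is held), so (j) stands. Exception (a) stands.
Exception (b) does not apply: the Category G Waiver is not current.
Exception (c) requires that the owner holds a current Class 4 Certificate from the Ivering Board; but no current Class 4 Certificate is held, so (c) is unavailable.
Exception (d) is satisfied on its face — the setback is at least 3 m on every side; a current Annual Clearance is held. Turning to paragraphs (m)–(n): (m) operates against (d): the lot is in a historic district. (n) is not triggered (the lot is solely residential), so (m) stands. So (d) is unavailable.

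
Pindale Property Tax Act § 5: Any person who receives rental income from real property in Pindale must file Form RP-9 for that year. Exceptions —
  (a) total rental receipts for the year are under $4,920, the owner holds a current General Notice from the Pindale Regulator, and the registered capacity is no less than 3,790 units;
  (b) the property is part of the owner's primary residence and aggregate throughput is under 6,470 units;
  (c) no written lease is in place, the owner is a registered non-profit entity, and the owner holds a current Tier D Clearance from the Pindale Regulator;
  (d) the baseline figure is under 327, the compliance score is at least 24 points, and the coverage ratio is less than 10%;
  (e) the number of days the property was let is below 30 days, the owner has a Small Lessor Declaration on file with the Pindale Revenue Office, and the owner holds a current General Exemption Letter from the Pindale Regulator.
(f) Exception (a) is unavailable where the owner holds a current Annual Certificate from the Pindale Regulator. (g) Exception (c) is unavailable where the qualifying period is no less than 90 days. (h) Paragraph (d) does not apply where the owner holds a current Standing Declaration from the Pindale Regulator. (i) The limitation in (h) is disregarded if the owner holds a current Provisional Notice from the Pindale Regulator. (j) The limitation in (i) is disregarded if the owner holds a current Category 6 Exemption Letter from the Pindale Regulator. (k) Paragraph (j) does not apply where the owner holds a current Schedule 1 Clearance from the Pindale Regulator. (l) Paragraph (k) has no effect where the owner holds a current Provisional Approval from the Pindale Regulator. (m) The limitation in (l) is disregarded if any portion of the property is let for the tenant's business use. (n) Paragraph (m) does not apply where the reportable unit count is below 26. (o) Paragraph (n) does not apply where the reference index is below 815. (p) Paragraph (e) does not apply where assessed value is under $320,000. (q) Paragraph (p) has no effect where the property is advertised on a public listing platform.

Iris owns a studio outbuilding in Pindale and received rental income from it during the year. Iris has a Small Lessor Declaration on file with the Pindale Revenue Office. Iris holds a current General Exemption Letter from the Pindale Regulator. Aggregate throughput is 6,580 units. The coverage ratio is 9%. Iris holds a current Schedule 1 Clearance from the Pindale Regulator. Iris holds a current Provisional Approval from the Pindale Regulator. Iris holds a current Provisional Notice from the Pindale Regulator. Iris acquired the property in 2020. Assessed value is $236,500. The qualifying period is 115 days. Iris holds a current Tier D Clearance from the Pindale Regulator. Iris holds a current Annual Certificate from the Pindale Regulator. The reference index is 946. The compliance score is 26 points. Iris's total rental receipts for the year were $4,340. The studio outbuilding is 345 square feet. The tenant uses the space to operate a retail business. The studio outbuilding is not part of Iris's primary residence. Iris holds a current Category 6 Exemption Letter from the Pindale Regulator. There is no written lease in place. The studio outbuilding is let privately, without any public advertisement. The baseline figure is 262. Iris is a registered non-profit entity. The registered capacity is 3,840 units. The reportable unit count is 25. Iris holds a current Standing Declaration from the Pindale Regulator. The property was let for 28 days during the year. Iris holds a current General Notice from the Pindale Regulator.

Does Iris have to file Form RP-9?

All of (a)'s requirements are met (total rental receipts for the year are $4,340, under the $4,920 limit; a current General Notice is held; the registered capacity is 3,840 units, meeting the 3,790 units threshold). But: (f) is engaged — a current Annual Certificate is held. (a) is therefore removed.
Exception (b) requires that the property is part of the owner's primary residence; but the studio outbuilding is not part of the primary residence, so (b) is unavailable.
All of (c)'s requirements are met (there is no written lease; Iris is a registered non-profit; a current Tier D Clearance is held). Turning to paragraph (g): (g) operates against (c): the qualifying period is 115 days, meeting the 90 days threshold. Exception (c) does not apply.
Exception (d): the baseline figure is 262, under the 327 limit; the compliance score is 26 points, meeting the 24 points threshold; the coverage ratio is 9%, less than the 10% limit — every condition holds. However, paragraphs (h)–(o) must be considered: (h) operates — a current Standing Declaration is held. (i) would limit (h) — a current Provisional Notice is held — but (j) sets (i) aside: (j) operates against (i): a current Category 6 Exemption Letter is held. (k) is engaged (a current Schedule 1 Clearance is held), but is displaced by (l): (l) is engaged — a current Provisional Approval is held. (m) is engaged (the space is let for business use), but yields to (n): (n) applies — the reportable unit count is 25, below the 26 limit. (o) is not engaged (the reference index is 946, not below 815), so (n) stands. Exception (d) does not apply.
Exception (e)'s conditions are all satisfied: the number of days the property was let is 28 days, below the 30 days limit; a Small Lessor Declaration is on file; a current General Exemption Letter is held. Turning to paragraphs (p)–(q): (p) operates against (e): assessed value is $236,500, under the $320,000 limit. (q) is inapplicable (the property is let privately without advertisement), so (p) stands. Exception (e) does not apply.
None of the exceptions is available; § 5 applies in full.

Yes — Iris must file Form RP-9.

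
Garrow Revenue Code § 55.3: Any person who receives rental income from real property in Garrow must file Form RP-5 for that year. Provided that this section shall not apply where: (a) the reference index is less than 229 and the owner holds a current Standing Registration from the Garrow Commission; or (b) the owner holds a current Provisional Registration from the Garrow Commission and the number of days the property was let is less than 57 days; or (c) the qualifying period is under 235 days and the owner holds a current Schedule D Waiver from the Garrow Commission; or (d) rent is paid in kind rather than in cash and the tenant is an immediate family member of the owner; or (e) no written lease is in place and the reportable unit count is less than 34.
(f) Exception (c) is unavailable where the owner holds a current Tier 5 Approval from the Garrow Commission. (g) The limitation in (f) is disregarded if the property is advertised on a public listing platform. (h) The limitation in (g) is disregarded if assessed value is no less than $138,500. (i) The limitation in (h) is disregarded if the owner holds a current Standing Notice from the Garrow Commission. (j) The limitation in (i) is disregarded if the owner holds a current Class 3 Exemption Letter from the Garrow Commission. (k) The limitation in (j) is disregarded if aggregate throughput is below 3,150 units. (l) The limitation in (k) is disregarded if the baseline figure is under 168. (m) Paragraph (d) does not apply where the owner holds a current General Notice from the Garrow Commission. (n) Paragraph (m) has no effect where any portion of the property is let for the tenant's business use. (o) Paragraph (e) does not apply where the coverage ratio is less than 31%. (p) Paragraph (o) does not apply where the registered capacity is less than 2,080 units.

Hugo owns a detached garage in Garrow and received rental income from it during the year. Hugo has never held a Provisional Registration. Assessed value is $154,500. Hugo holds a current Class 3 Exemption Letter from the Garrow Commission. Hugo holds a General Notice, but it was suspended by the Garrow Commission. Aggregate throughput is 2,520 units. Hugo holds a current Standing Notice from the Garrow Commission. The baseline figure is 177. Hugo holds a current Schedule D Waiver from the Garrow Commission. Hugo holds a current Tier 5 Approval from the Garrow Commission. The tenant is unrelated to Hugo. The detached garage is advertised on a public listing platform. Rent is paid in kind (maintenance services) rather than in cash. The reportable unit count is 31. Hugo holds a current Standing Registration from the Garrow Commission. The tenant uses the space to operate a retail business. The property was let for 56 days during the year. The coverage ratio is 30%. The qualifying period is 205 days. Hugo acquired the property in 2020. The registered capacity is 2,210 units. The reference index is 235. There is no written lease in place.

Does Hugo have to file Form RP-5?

No — exception (c) applies; Hugo is not required to file Form RP-5.

Exception (a) requires that the reference index is less than 229; but the reference index is 235, not less than 229, so (a) is unavailable.
Exception (b) does not apply: the Provisional Registration is not current.
Exception (c): the qualifying period is 205 days, under the 235 days limit; a current Schedule D Waiver is held — every condition holds. Under paragraphs (f)–(l): (f) operates (a current Tier 5 Approval is held), but is overridden by (g): (g) is triggered — the property is publicly advertised. (h) would limit (g) — assessed value is $154,500, meeting the $138,500 threshold — but (i) sets (h) aside: (i) is engaged — a current Standing Notice is held. (j) would limit (i) — a current Class 3 Exemption Letter is held — but (k) sets (j) aside: (k) operates against (j): aggregate throughput is 2,520 units, below the 3,150 units limit. (l), which would lift (k), is not triggered — the baseline figure is 177, not under 168. (c) remains available.
Exception (d) does not apply: the tenant is unrelated to the owner.
All of (e)'s requirements are met (there is no written lease; the reportable unit count is 31, less than the 34 limit). But: (o) is engaged — the coverage ratio is 30%, less than the 31% limit. (p) does not operate here (the registered capacity is 2,210 units, not less than 2,080 units), so (o) stands. (e) is therefore removed.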